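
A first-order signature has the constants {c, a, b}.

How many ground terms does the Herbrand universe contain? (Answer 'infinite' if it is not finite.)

There are no function symbols, so every ground term is one of the 3 constants.
The Herbrand universe is {c, a, b}, which is finite with 3 elements.

3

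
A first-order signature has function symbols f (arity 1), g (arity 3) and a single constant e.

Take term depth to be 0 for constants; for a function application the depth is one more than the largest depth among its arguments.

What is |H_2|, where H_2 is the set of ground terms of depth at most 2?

31

If N_k denotes the number of depth-≤k ground terms, the 1 constant gives N_0 = 1, and each function symbol of arity r contributes N_{k-1}^r new terms at level k: N_k = 1 + N_{k-1} + N_{k-1}^3.
N_0 = 1
N_1 = 1 + 1 + 1^3 = 3
N_2 = 1 + 3 + 3^3 = 31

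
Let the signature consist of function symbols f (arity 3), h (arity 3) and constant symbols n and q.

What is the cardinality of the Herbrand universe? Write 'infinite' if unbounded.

The signature has at least one function symbol (f, arity 3) and at least one constant (n).
Iterating f gives infinitely many distinct ground terms: n, f(n, n, n), f(f(n, n, n), f(n, n, n), f(n, n, n)), ...
So the Herbrand universe is infinite.

infinite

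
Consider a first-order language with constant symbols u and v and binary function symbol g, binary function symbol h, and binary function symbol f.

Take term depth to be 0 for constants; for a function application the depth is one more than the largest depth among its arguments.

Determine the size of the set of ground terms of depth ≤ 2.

Count level by level. With function symbols g/2, h/2, f/2, the terms of depth ≤ k are the 2 constants together with each function applied to depth-≤(k−1) tuples, so N_k = 2 + N_{k-1}^2 + N_{k-1}^2 + N_{k-1}^2.
N_0 = 2
N_1 = 2 + 2^2 + 2^2 + 2^2 = 14
N_2 = 2 + 14^2 + 14^2 + 14^2 = 590

590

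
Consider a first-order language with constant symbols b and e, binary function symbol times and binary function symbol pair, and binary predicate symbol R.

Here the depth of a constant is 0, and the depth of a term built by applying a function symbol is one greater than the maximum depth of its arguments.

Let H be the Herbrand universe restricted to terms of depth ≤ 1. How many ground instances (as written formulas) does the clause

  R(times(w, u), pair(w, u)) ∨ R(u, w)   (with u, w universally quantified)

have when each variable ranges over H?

100

Ground terms of depth ≤ 1:
  Let N_k = |{terms of depth ≤ k}|. Then N_0 = 2 and N_k = 2 + N_{k-1}^2 + N_{k-1}^2 for k ≥ 1 (one summand per function symbol, arity giving the exponent).
  N_0 = 2
  N_1 = 2 + 2^2 + 2^2 = 10
  Explicitly: b, e, times(b, b), times(b, e), times(e, b), times(e, e), pair(b, b), pair(b, e), pair(e, b), pair(e, e).
So there are 10 ground terms available for substitution.
Each of u, w ranges independently over the available ground terms, and distinct assignments produce distinct instances.
Number of ground instances = 10^2 = 100.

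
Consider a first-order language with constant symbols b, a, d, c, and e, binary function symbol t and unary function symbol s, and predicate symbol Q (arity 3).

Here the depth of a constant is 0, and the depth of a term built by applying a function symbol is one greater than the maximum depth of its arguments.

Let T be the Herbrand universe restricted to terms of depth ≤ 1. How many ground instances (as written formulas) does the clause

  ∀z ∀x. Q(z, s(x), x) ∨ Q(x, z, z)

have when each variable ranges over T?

Ground terms of depth ≤ 1:
  Write N_k for the number of ground terms of depth ≤ k. A term of depth ≤ k is either a constant or a function symbol applied to arguments of depth ≤ k−1, so N_k = 5 + N_{k-1}^2 + N_{k-1}.
  N_0 = 5
  N_1 = 5 + 5^2 + 5 = 35
So there are 35 ground terms available for substitution.
The body mentions every one of the 2 quantified variables; since ground terms form a free algebra, no two substitutions collapse to the same formula.
Number of ground instances = 35^2 = 1225.

1225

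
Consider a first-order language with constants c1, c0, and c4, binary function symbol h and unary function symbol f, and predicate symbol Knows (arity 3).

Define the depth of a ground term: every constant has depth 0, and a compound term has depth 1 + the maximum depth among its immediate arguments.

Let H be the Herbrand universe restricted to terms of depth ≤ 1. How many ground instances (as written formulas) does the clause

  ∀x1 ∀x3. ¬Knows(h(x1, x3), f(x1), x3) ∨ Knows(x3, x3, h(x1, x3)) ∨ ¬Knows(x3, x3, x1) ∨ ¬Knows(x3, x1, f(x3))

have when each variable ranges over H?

Ground terms of depth ≤ 1:
  Let N_k count ground terms of depth at most k. Each non-constant term of depth ≤ k is some function symbol applied to depth-≤(k−1) arguments, giving N_k = 3 + N_{k-1}^2 + N_{k-1}.
  N_0 = 3
  N_1 = 3 + 3^2 + 3 = 15
So there are 15 ground terms available for substitution.
Each of x1, x3 ranges independently over the available ground terms, and distinct assignments produce distinct instances.
Number of ground instances = 15^2 = 225.

225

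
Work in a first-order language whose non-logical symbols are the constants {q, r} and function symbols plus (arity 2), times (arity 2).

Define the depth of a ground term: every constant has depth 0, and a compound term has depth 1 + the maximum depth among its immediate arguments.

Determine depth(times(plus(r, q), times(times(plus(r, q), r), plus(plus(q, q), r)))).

depth(plus(r, q)) = 1 + max(0, 0) = 1
depth(times(plus(r, q), r)) = 1 + max(1, 0) = 2
depth(plus(q, q)) = 1 + max(0, 0) = 1
depth(plus(plus(q, q), r)) = 1 + max(1, 0) = 2
depth(times(times(plus(r, q), r), plus(plus(q, q), r))) = 1 + max(2, 2) = 3
depth(times(plus(r, q), times(times(plus(r, q), r), plus(plus(q, q), r)))) = 1 + max(1, 3) = 4

4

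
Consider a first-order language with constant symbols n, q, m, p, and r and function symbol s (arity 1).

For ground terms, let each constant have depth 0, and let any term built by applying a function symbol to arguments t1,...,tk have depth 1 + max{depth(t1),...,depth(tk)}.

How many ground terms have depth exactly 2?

5

Let N_k = |{terms of depth ≤ k}|. Then N_0 = 5 and N_k = 5 + N_{k-1} for k ≥ 1 (one summand per function symbol, arity giving the exponent).
N_0 = 5
N_1 = 5 + 5 = 10
N_2 = 5 + 10 = 15
Terms of depth exactly 2: N_2 − N_1 = 15 − 10 = 5.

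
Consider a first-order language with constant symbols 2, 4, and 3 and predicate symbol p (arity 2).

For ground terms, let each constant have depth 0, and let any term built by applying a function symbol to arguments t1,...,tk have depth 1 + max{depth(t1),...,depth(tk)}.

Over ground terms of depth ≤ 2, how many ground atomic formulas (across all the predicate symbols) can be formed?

First count ground terms of depth ≤ 2.
With no function symbols every ground term is a constant, so there are exactly 3 ground terms at every depth bound.
N_0 = 3
N_1 = 3
N_2 = 3
So |H| = 3.
A ground atom is a predicate applied to a tuple of terms from H, so the count is the sum over predicates of |H|^arity:
  p: 3^2 = 9
Total ground atoms: 9.

9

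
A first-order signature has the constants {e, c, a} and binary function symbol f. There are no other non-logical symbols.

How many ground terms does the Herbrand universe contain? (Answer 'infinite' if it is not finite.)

The signature has at least one function symbol (f, arity 2) and at least one constant (e).
Iterating f gives infinitely many distinct ground terms: e, f(e, e), f(f(e, e), f(e, e)), ...
So the Herbrand universe is infinite.

infinite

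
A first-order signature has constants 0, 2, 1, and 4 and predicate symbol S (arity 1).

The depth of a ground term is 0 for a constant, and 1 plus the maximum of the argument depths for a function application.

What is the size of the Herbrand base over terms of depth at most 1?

4

First count ground terms of depth ≤ 1.
With no function symbols every ground term is a constant, so there are exactly 4 ground terms at every depth bound.
N_0 = 4
N_1 = 4
So |H| = 4.
A ground atom is a predicate applied to a tuple of terms from H, so the count is the sum over predicates of |H|^arity:
  S: 4
Total ground atoms: 4.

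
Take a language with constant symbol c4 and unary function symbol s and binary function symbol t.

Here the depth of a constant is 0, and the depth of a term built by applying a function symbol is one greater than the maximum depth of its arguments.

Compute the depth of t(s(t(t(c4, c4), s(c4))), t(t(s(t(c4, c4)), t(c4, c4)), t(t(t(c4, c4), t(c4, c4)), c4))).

depth(t(c4, c4)) = 1 + max(0, 0) = 1
depth(s(c4)) = 1 + depth(c4) = 1 + 0 = 1
depth(t(t(c4, c4), s(c4))) = 1 + max(1, 1) = 2
depth(s(t(t(c4, c4), s(c4)))) = 1 + depth(t(t(c4, c4), s(c4))) = 1 + 2 = 3
depth(s(t(c4, c4))) = 1 + depth(t(c4, c4)) = 1 + 1 = 2
depth(t(s(t(c4, c4)), t(c4, c4))) = 1 + max(2, 1) = 3
depth(t(t(c4, c4), t(c4, c4))) = 1 + max(1, 1) = 2
depth(t(t(t(c4, c4), t(c4, c4)), c4)) = 1 + max(2, 0) = 3
depth(t(t(s(t(c4, c4)), t(c4, c4)), t(t(t(c4, c4), t(c4, c4)), c4))) = 1 + max(3, 3) = 4
depth(t(s(t(t(c4, c4), s(c4))), t(t(s(t(c4, c4)), t(c4, c4)), t(t(t(c4, c4), t(c4, c4)), c4)))) = 1 + max(3, 4) = 5

5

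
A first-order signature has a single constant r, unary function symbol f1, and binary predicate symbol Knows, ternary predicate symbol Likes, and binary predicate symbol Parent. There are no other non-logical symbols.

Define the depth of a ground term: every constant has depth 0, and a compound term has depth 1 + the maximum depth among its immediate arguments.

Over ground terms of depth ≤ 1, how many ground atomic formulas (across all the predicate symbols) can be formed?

First count ground terms of depth ≤ 1.
Let N_k count ground terms of depth at most k. Each non-constant term of depth ≤ k is some function symbol applied to depth-≤(k−1) arguments, giving N_k = 1 + N_{k-1}.
N_0 = 1
N_1 = 1 + 1 = 2
So |H| = 2.
For each predicate symbol, the number of ground atoms is |H| raised to its arity; summing:
  Knows: 2^2 = 4;  Likes: 2^3 = 8;  Parent: 2^2 = 4
Total ground atoms: 4 + 8 + 4 = 16.

16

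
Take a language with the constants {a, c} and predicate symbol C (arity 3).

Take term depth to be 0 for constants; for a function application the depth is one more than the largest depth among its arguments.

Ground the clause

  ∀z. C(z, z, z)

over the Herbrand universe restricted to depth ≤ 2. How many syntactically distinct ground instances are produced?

Ground terms of depth ≤ 2:
  With no function symbols every ground term is a constant, so there are exactly 2 ground terms at every depth bound.
  N_0 = 2
  N_1 = 2
  N_2 = 2
  Explicitly: a, c.
So there are 2 ground terms available for substitution.
The clause has 1 distinct variable (z), which appears in the body. In the free term algebra distinct substitutions yield syntactically distinct ground instances.
Number of ground instances = 2.

2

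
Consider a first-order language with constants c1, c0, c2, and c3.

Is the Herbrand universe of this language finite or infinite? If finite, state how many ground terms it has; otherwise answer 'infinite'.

4

There are no function symbols, so every ground term is one of the 4 constants.
The Herbrand universe is {c1, c0, c2, c3}, which is finite with 4 elements.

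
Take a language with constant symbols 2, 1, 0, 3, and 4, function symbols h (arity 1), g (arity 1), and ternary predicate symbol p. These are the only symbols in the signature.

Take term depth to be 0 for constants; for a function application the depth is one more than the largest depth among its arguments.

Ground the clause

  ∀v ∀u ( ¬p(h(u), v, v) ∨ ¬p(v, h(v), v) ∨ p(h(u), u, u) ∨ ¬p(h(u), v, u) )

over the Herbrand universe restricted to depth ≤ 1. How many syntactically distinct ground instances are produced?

225

Ground terms of depth ≤ 1:
  Write N_k for the number of ground terms of depth ≤ k. A term of depth ≤ k is either a constant or a function symbol applied to arguments of depth ≤ k−1, so N_k = 5 + N_{k-1} + N_{k-1}.
  N_0 = 5
  N_1 = 5 + 5 + 5 = 15
So there are 15 ground terms available for substitution.
The body mentions every one of the 2 quantified variables; since ground terms form a free algebra, no two substitutions collapse to the same formula.
Number of ground instances = 15^2 = 225.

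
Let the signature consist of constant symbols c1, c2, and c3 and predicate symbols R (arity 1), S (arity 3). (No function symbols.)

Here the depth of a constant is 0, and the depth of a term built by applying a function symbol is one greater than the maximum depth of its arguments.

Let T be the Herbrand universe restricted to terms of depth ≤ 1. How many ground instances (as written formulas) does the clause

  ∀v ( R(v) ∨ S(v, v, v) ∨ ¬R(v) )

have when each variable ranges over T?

Ground terms of depth ≤ 1:
  With no function symbols every ground term is a constant, so there are exactly 3 ground terms at every depth bound.
  N_0 = 3
  N_1 = 3
So there are 3 ground terms available for substitution.
The body mentions the single quantified variable v; since ground terms form a free algebra, no two substitutions collapse to the same formula.
Number of ground instances = 3.

3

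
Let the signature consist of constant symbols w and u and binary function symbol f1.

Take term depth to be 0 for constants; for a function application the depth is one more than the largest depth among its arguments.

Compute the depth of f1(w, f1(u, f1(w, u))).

depth(f1(w, u)) = 1 + max(0, 0) = 1
depth(f1(u, f1(w, u))) = 1 + max(0, 1) = 2
depth(f1(w, f1(u, f1(w, u)))) = 1 + max(0, 2) = 3

3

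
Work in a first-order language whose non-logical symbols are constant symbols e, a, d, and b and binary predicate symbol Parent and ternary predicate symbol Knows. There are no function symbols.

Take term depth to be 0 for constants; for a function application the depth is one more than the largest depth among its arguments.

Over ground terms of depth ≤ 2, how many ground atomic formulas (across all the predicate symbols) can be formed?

First count ground terms of depth ≤ 2.
With no function symbols every ground term is a constant, so there are exactly 4 ground terms at every depth bound.
N_0 = 4
N_1 = 4
N_2 = 4
Explicitly: e, a, d, b.
So |H| = 4.
Each predicate of arity r yields |H|^r ground atoms (one per choice of an r-tuple from H):
  Parent: 4^2 = 16;  Knows: 4^3 = 64
Total ground atoms: 16 + 64 = 80.

80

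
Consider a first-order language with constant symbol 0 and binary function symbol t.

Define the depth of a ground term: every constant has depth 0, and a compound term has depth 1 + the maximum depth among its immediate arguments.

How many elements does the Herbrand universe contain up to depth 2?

If N_k denotes the number of depth-≤k ground terms, the 1 constant gives N_0 = 1, and each function symbol of arity r contributes N_{k-1}^r new terms at level k: N_k = 1 + N_{k-1}^2.
N_0 = 1
N_1 = 1 + 1^2 = 2
N_2 = 1 + 2^2 = 5

5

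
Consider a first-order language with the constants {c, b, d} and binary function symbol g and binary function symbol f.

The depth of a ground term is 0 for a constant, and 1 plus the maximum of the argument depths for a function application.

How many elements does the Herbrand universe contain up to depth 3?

Let N_k count ground terms of depth at most k. Each non-constant term of depth ≤ k is some function symbol applied to depth-≤(k−1) arguments, giving N_k = 3 + N_{k-1}^2 + N_{k-1}^2.
N_0 = 3
N_1 = 3 + 3^2 + 3^2 = 21
N_2 = 3 + 21^2 + 21^2 = 885
N_3 = 3 + 885^2 + 885^2 = 1566453

1566453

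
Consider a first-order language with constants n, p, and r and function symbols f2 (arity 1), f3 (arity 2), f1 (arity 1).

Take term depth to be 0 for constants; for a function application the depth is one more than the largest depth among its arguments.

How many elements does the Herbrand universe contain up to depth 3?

Let N_k = |{terms of depth ≤ k}|. Then N_0 = 3 and N_k = 3 + N_{k-1} + N_{k-1}^2 + N_{k-1} for k ≥ 1 (one summand per function symbol, arity giving the exponent).
N_0 = 3
N_1 = 3 + 3 + 3^2 + 3 = 18
N_2 = 3 + 18 + 18^2 + 18 = 363
N_3 = 3 + 363 + 363^2 + 363 = 132498

132498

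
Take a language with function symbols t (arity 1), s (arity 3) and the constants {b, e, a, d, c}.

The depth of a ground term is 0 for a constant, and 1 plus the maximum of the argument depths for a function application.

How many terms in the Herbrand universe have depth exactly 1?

If N_k denotes the number of depth-≤k ground terms, the 5 constants give N_0 = 5, and each function symbol of arity r contributes N_{k-1}^r new terms at level k: N_k = 5 + N_{k-1} + N_{k-1}^3.
N_0 = 5
N_1 = 5 + 5 + 5^3 = 135
Terms of depth exactly 1: N_1 − N_0 = 135 − 5 = 130.

130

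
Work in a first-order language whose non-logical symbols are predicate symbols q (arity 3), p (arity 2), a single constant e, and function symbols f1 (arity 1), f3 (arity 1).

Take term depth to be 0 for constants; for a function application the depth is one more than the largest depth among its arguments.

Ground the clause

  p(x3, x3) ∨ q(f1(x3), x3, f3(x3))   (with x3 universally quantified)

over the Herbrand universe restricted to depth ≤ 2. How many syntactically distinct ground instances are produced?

7

Ground terms of depth ≤ 2:
  Count level by level. With function symbols f1/1, f3/1, the terms of depth ≤ k are the 1 constant together with each function applied to depth-≤(k−1) tuples, so N_k = 1 + N_{k-1} + N_{k-1}.
  N_0 = 1
  N_1 = 1 + 1 + 1 = 3
  N_2 = 1 + 3 + 3 = 7
  Explicitly: e, f1(e), f1(f1(e)), f1(f3(e)), f3(e), f3(f1(e)), f3(f3(e)).
So there are 7 ground terms available for substitution.
The variable x3 ranges independently over the available ground terms, and distinct assignments produce distinct instances.
Number of ground instances = 7.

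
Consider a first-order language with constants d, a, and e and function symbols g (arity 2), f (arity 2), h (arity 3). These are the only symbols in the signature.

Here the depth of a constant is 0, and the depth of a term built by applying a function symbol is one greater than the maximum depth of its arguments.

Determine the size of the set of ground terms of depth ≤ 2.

Let N_k = |{terms of depth ≤ k}|. Then N_0 = 3 and N_k = 3 + N_{k-1}^2 + N_{k-1}^2 + N_{k-1}^3 for k ≥ 1 (one summand per function symbol, arity giving the exponent).
N_0 = 3
N_1 = 3 + 3^2 + 3^2 + 3^3 = 48
N_2 = 3 + 48^2 + 48^2 + 48^3 = 115203

115203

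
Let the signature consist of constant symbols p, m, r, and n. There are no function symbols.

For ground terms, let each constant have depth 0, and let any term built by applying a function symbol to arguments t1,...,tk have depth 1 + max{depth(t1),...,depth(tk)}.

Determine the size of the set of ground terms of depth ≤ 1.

4

With no function symbols every ground term is a constant, so there are exactly 4 ground terms at every depth bound.
N_0 = 4
N_1 = 4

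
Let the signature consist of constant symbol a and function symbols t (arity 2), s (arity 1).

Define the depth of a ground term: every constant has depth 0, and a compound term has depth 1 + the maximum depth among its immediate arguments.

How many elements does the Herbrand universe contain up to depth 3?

183

If N_k denotes the number of depth-≤k ground terms, the 1 constant gives N_0 = 1, and each function symbol of arity r contributes N_{k-1}^r new terms at level k: N_k = 1 + N_{k-1}^2 + N_{k-1}.
N_0 = 1
N_1 = 1 + 1^2 + 1 = 3
N_2 = 1 + 3^2 + 3 = 13
N_3 = 1 + 13^2 + 13 = 183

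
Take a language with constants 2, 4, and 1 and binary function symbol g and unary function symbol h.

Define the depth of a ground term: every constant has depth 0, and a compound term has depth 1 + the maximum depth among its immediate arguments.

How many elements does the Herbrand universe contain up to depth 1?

15

If N_k denotes the number of depth-≤k ground terms, the 3 constants give N_0 = 3, and each function symbol of arity r contributes N_{k-1}^r new terms at level k: N_k = 3 + N_{k-1}^2 + N_{k-1}.
N_0 = 3
N_1 = 3 + 3^2 + 3 = 15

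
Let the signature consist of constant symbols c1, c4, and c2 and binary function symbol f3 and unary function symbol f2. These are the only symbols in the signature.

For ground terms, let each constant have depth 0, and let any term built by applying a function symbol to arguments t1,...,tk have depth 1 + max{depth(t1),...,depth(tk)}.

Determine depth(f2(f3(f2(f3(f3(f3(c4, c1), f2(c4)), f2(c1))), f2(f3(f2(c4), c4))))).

depth(f3(c4, c1)) = 1 + max(0, 0) = 1
depth(f2(c4)) = 1 + depth(c4) = 1 + 0 = 1
depth(f3(f3(c4, c1), f2(c4))) = 1 + max(1, 1) = 2
depth(f2(c1)) = 1 + depth(c1) = 1 + 0 = 1
depth(f3(f3(f3(c4, c1), f2(c4)), f2(c1))) = 1 + max(2, 1) = 3
depth(f2(f3(f3(f3(c4, c1), f2(c4)), f2(c1)))) = 1 + depth(f3(f3(f3(c4, c1), f2(c4)), f2(c1))) = 1 + 3 = 4
depth(f3(f2(c4), c4)) = 1 + max(1, 0) = 2
depth(f2(f3(f2(c4), c4))) = 1 + depth(f3(f2(c4), c4)) = 1 + 2 = 3
depth(f3(f2(f3(f3(f3(c4, c1), f2(c4)), f2(c1))), f2(f3(f2(c4), c4)))) = 1 + max(4, 3) = 5
depth(f2(f3(f2(f3(f3(f3(c4, c1), f2(c4)), f2(c1))), f2(f3(f2(c4), c4))))) = 1 + depth(f3(f2(f3(f3(f3(c4, c1), f2(c4)), f2(c1))), f2(f3(f2(c4), c4)))) = 1 + 5 = 6

6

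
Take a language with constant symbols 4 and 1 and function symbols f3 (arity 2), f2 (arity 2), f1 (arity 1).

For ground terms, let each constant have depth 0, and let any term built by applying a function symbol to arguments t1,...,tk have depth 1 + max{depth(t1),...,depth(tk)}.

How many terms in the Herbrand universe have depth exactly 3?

182410

If N_k denotes the number of depth-≤k ground terms, the 2 constants give N_0 = 2, and each function symbol of arity r contributes N_{k-1}^r new terms at level k: N_k = 2 + N_{k-1}^2 + N_{k-1}^2 + N_{k-1}.
N_0 = 2
N_1 = 2 + 2^2 + 2^2 + 2 = 12
N_2 = 2 + 12^2 + 12^2 + 12 = 302
N_3 = 2 + 302^2 + 302^2 + 302 = 182712
Terms of depth exactly 3: N_3 − N_2 = 182712 − 302 = 182410.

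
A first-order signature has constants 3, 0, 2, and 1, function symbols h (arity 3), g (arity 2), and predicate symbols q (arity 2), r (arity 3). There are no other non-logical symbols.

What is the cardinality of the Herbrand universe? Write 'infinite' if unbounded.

infinite

The signature has at least one function symbol (h, arity 3) and at least one constant (3).
Iterating h gives infinitely many distinct ground terms: 3, h(3, 3, 3), h(h(3, 3, 3), h(3, 3, 3), h(3, 3, 3)), ...
So the Herbrand universe is infinite.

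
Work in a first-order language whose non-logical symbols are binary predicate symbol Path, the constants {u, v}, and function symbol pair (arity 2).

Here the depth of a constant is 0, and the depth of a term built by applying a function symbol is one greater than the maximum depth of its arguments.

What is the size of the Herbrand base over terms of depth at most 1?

36

First count ground terms of depth ≤ 1.
Count level by level. With function symbols pair/2, the terms of depth ≤ k are the 2 constants together with each function applied to depth-≤(k−1) tuples, so N_k = 2 + N_{k-1}^2.
N_0 = 2
N_1 = 2 + 2^2 = 6
So |H| = 6.
A ground atom is a predicate applied to a tuple of terms from H, so the count is the sum over predicates of |H|^arity:
  Path: 6^2 = 36
Total ground atoms: 36.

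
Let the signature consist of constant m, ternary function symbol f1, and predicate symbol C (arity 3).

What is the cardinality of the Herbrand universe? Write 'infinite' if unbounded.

The signature has at least one function symbol (f1, arity 3) and at least one constant (m).
Iterating f1 gives infinitely many distinct ground terms: m, f1(m, m, m), f1(f1(m, m, m), f1(m, m, m), f1(m, m, m)), ...
So the Herbrand universe is infinite.

infinite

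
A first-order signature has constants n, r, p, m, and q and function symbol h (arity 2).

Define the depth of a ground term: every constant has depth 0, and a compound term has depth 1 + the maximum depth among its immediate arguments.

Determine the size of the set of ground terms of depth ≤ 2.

If N_k denotes the number of depth-≤k ground terms, the 5 constants give N_0 = 5, and each function symbol of arity r contributes N_{k-1}^r new terms at level k: N_k = 5 + N_{k-1}^2.
N_0 = 5
N_1 = 5 + 5^2 = 30
N_2 = 5 + 30^2 = 905

905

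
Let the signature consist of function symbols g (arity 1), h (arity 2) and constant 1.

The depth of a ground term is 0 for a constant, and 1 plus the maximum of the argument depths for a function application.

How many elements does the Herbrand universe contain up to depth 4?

Let N_k count ground terms of depth at most k. Each non-constant term of depth ≤ k is some function symbol applied to depth-≤(k−1) arguments, giving N_k = 1 + N_{k-1} + N_{k-1}^2.
N_0 = 1
N_1 = 1 + 1 + 1^2 = 3
N_2 = 1 + 3 + 3^2 = 13
N_3 = 1 + 13 + 13^2 = 183
N_4 = 1 + 183 + 183^2 = 33673

33673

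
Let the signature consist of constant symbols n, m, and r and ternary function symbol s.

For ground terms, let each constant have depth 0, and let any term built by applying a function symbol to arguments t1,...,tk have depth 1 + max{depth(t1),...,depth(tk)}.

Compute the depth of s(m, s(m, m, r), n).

depth(s(m, m, r)) = 1 + max(0, 0, 0) = 1
depth(s(m, s(m, m, r), n)) = 1 + max(0, 1, 0) = 2

2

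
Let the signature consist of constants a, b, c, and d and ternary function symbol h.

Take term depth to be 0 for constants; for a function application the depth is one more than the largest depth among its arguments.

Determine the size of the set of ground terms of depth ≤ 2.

Let N_k = |{terms of depth ≤ k}|. Then N_0 = 4 and N_k = 4 + N_{k-1}^3 for k ≥ 1 (one summand per function symbol, arity giving the exponent).
N_0 = 4
N_1 = 4 + 4^3 = 68
N_2 = 4 + 68^3 = 314436

314436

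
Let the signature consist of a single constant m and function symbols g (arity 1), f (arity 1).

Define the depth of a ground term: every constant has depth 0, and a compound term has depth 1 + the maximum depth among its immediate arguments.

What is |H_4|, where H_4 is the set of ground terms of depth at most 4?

31

Count level by level. With function symbols g/1, f/1, the terms of depth ≤ k are the 1 constant together with each function applied to depth-≤(k−1) tuples, so N_k = 1 + N_{k-1} + N_{k-1}.
N_0 = 1
N_1 = 1 + 1 + 1 = 3
N_2 = 1 + 3 + 3 = 7
N_3 = 1 + 7 + 7 = 15
N_4 = 1 + 15 + 15 = 31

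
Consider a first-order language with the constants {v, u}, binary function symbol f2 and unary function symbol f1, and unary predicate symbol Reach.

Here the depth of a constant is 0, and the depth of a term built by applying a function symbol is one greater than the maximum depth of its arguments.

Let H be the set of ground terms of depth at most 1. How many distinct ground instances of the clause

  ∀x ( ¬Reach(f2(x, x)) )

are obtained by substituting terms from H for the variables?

Ground terms of depth ≤ 1:
  Count level by level. With function symbols f2/2, f1/1, the terms of depth ≤ k are the 2 constants together with each function applied to depth-≤(k−1) tuples, so N_k = 2 + N_{k-1}^2 + N_{k-1}.
  N_0 = 2
  N_1 = 2 + 2^2 + 2 = 8
So there are 8 ground terms available for substitution.
The variable x ranges independently over the available ground terms, and distinct assignments produce distinct instances.
Number of ground instances = 8.

8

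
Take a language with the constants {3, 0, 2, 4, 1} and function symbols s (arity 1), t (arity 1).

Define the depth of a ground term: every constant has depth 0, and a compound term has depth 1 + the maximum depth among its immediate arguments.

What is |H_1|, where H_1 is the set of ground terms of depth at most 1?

Let N_k = |{terms of depth ≤ k}|. Then N_0 = 5 and N_k = 5 + N_{k-1} + N_{k-1} for k ≥ 1 (one summand per function symbol, arity giving the exponent).
N_0 = 5
N_1 = 5 + 5 + 5 = 15

15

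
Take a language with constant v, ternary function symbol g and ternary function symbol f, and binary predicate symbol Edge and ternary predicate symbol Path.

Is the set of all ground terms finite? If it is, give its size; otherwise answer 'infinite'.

The signature has at least one function symbol (g, arity 3) and at least one constant (v).
Iterating g gives infinitely many distinct ground terms: v, g(v, v, v), g(g(v, v, v), g(v, v, v), g(v, v, v)), ...
So the Herbrand universe is infinite.

infinite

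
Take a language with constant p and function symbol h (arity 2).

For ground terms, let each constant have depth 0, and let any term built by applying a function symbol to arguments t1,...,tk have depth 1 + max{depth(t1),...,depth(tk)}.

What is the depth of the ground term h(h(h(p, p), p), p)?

3

depth(h(p, p)) = 1 + max(0, 0) = 1
depth(h(h(p, p), p)) = 1 + max(1, 0) = 2
depth(h(h(h(p, p), p), p)) = 1 + max(2, 0) = 3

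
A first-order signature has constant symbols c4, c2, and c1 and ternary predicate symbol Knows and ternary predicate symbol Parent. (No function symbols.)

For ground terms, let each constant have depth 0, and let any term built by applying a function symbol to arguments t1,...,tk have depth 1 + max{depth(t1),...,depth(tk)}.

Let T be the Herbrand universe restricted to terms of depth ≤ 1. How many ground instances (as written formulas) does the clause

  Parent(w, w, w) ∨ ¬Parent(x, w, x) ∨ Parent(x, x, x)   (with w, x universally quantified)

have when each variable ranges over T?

9

Ground terms of depth ≤ 1:
  With no function symbols every ground term is a constant, so there are exactly 3 ground terms at every depth bound.
  N_0 = 3
  N_1 = 3
  Explicitly: c4, c2, c1.
So there are 3 ground terms available for substitution.
Each of w, x ranges independently over the available ground terms, and distinct assignments produce distinct instances.
Number of ground instances = 3^2 = 9.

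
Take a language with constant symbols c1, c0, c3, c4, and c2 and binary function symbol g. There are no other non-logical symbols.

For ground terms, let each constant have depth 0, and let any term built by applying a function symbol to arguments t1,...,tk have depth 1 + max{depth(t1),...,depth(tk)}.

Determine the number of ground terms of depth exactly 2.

875

Let N_k count ground terms of depth at most k. Each non-constant term of depth ≤ k is some function symbol applied to depth-≤(k−1) arguments, giving N_k = 5 + N_{k-1}^2.
N_0 = 5
N_1 = 5 + 5^2 = 30
N_2 = 5 + 30^2 = 905
Terms of depth exactly 2: N_2 − N_1 = 905 − 30 = 875.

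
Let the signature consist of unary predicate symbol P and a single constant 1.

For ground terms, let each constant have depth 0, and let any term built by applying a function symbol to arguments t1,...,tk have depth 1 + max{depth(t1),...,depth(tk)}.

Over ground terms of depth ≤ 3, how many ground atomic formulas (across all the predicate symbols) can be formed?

First count ground terms of depth ≤ 3.
With no function symbols every ground term is a constant, so there is exactly 1 ground term at every depth bound.
N_0 = 1
N_1 = 1
N_2 = 1
N_3 = 1
So |H| = 1.
Each predicate of arity r yields |H|^r ground atoms (one per choice of an r-tuple from H):
  P: 1
Total ground atoms: 1.

1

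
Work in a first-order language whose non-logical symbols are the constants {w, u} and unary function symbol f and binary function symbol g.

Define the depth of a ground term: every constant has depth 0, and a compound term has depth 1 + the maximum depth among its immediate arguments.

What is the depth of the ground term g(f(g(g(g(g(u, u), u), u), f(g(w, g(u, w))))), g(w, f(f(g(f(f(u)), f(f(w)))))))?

7

depth(g(u, u)) = 1 + max(0, 0) = 1
depth(g(g(u, u), u)) = 1 + max(1, 0) = 2
depth(g(g(g(u, u), u), u)) = 1 + max(2, 0) = 3
depth(g(u, w)) = 1 + max(0, 0) = 1
depth(g(w, g(u, w))) = 1 + max(0, 1) = 2
depth(f(g(w, g(u, w)))) = 1 + depth(g(w, g(u, w))) = 1 + 2 = 3
depth(g(g(g(g(u, u), u), u), f(g(w, g(u, w))))) = 1 + max(3, 3) = 4
depth(f(g(g(g(g(u, u), u), u), f(g(w, g(u, w)))))) = 1 + depth(g(g(g(g(u, u), u), u), f(g(w, g(u, w))))) = 1 + 4 = 5
depth(f(u)) = 1 + depth(u) = 1 + 0 = 1
depth(f(f(u))) = 1 + depth(f(u)) = 1 + 1 = 2
depth(f(w)) = 1 + depth(w) = 1 + 0 = 1
depth(f(f(w))) = 1 + depth(f(w)) = 1 + 1 = 2
depth(g(f(f(u)), f(f(w)))) = 1 + max(2, 2) = 3
depth(f(g(f(f(u)), f(f(w))))) = 1 + depth(g(f(f(u)), f(f(w)))) = 1 + 3 = 4
depth(f(f(g(f(f(u)), f(f(w)))))) = 1 + depth(f(g(f(f(u)), f(f(w))))) = 1 + 4 = 5
depth(g(w, f(f(g(f(f(u)), f(f(w))))))) = 1 + max(0, 5) = 6
depth(g(f(g(g(g(g(u, u), u), u), f(g(w, g(u, w))))), g(w, f(f(g(f(f(u)), f(f(w)))))))) = 1 + max(5, 6) = 7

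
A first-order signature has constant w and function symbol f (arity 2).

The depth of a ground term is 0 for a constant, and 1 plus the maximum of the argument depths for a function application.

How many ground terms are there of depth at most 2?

5

Let N_k count ground terms of depth at most k. Each non-constant term of depth ≤ k is some function symbol applied to depth-≤(k−1) arguments, giving N_k = 1 + N_{k-1}^2.
N_0 = 1
N_1 = 1 + 1^2 = 2
N_2 = 1 + 2^2 = 5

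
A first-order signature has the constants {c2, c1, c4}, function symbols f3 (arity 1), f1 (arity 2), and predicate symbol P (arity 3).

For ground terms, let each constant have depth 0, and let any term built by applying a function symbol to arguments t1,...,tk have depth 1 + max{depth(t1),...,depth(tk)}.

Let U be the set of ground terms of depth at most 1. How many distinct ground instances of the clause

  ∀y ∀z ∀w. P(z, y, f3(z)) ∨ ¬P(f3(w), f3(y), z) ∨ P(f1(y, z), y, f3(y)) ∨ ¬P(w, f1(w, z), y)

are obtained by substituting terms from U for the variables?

Ground terms of depth ≤ 1:
  If N_k denotes the number of depth-≤k ground terms, the 3 constants give N_0 = 3, and each function symbol of arity r contributes N_{k-1}^r new terms at level k: N_k = 3 + N_{k-1} + N_{k-1}^2.
  N_0 = 3
  N_1 = 3 + 3 + 3^2 = 15
So there are 15 ground terms available for substitution.
The body mentions every one of the 3 quantified variables; since ground terms form a free algebra, no two substitutions collapse to the same formula.
Number of ground instances = 15^3 = 3375.

3375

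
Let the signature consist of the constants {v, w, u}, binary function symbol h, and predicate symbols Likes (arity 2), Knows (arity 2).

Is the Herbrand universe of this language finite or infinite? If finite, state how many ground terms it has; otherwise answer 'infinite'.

The signature has at least one function symbol (h, arity 2) and at least one constant (v).
Iterating h gives infinitely many distinct ground terms: v, h(v, v), h(h(v, v), h(v, v)), ...
So the Herbrand universe is infinite.

infinite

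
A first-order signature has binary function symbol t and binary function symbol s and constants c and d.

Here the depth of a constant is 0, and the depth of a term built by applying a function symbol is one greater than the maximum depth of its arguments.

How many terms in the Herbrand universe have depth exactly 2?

If N_k denotes the number of depth-≤k ground terms, the 2 constants give N_0 = 2, and each function symbol of arity r contributes N_{k-1}^r new terms at level k: N_k = 2 + N_{k-1}^2 + N_{k-1}^2.
N_0 = 2
N_1 = 2 + 2^2 + 2^2 = 10
N_2 = 2 + 10^2 + 10^2 = 202
Terms of depth exactly 2: N_2 − N_1 = 202 − 10 = 192.

192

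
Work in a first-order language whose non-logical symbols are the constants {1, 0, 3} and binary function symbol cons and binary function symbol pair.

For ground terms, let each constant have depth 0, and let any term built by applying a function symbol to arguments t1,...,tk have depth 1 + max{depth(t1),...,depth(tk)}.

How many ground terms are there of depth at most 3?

1566453

If N_k denotes the number of depth-≤k ground terms, the 3 constants give N_0 = 3, and each function symbol of arity r contributes N_{k-1}^r new terms at level k: N_k = 3 + N_{k-1}^2 + N_{k-1}^2.
N_0 = 3
N_1 = 3 + 3^2 + 3^2 = 21
N_2 = 3 + 21^2 + 21^2 = 885
N_3 = 3 + 885^2 + 885^2 = 1566453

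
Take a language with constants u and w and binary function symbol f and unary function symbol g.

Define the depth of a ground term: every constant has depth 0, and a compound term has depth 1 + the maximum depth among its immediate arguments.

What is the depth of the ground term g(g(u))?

depth(g(u)) = 1 + depth(u) = 1 + 0 = 1
depth(g(g(u))) = 1 + depth(g(u)) = 1 + 1 = 2

2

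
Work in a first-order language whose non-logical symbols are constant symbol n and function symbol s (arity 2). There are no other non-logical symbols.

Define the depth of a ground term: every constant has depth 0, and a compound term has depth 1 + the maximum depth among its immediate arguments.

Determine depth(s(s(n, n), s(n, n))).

depth(s(n, n)) = 1 + max(0, 0) = 1
depth(s(s(n, n), s(n, n))) = 1 + max(1, 1) = 2

2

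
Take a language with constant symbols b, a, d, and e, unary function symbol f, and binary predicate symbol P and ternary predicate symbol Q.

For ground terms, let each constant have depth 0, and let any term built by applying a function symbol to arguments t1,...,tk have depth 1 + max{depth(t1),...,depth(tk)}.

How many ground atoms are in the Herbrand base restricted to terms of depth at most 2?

1872

First count ground terms of depth ≤ 2.
Write N_k for the number of ground terms of depth ≤ k. A term of depth ≤ k is either a constant or a function symbol applied to arguments of depth ≤ k−1, so N_k = 4 + N_{k-1}.
N_0 = 4
N_1 = 4 + 4 = 8
N_2 = 4 + 8 = 12
So |H| = 12.
A ground atom is a predicate applied to a tuple of terms from H, so the count is the sum over predicates of |H|^arity:
  P: 12^2 = 144;  Q: 12^3 = 1728
Total ground atoms: 144 + 1728 = 1872.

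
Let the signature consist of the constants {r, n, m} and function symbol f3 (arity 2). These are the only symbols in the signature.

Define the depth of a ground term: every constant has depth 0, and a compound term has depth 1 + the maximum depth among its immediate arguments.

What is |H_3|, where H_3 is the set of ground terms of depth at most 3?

21612

Let N_k = |{terms of depth ≤ k}|. Then N_0 = 3 and N_k = 3 + N_{k-1}^2 for k ≥ 1 (one summand per function symbol, arity giving the exponent).
N_0 = 3
N_1 = 3 + 3^2 = 12
N_2 = 3 + 12^2 = 147
N_3 = 3 + 147^2 = 21612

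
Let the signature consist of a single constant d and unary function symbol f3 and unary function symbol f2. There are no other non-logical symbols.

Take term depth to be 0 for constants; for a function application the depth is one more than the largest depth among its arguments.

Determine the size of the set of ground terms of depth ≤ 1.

3

Let N_k count ground terms of depth at most k. Each non-constant term of depth ≤ k is some function symbol applied to depth-≤(k−1) arguments, giving N_k = 1 + N_{k-1} + N_{k-1}.
N_0 = 1
N_1 = 1 + 1 + 1 = 3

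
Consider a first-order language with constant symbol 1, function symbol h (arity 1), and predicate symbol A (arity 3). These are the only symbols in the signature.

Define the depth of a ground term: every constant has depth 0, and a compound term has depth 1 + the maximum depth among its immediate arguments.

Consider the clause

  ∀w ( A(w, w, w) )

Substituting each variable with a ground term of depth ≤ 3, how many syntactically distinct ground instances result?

4

Ground terms of depth ≤ 3:
  If N_k denotes the number of depth-≤k ground terms, the 1 constant gives N_0 = 1, and each function symbol of arity r contributes N_{k-1}^r new terms at level k: N_k = 1 + N_{k-1}.
  N_0 = 1
  N_1 = 1 + 1 = 2
  N_2 = 1 + 2 = 3
  N_3 = 1 + 3 = 4
So there are 4 ground terms available for substitution.
The variable w ranges independently over the available ground terms, and distinct assignments produce distinct instances.
Number of ground instances = 4.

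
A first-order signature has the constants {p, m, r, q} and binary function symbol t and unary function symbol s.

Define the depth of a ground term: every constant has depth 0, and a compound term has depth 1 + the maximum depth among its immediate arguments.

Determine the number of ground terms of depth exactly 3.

Count level by level. With function symbols t/2, s/1, the terms of depth ≤ k are the 4 constants together with each function applied to depth-≤(k−1) tuples, so N_k = 4 + N_{k-1}^2 + N_{k-1}.
N_0 = 4
N_1 = 4 + 4^2 + 4 = 24
N_2 = 4 + 24^2 + 24 = 604
N_3 = 4 + 604^2 + 604 = 365424
Terms of depth exactly 3: N_3 − N_2 = 365424 − 604 = 364820.

364820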